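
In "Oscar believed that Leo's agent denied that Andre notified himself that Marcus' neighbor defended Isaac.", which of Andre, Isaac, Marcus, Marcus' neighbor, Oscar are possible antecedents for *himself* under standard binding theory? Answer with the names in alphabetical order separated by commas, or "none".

*himself* is a reflexive; Principle A requires it to be bound within its binding domain — the clause headed by 'notified'.
— Andre: subject of the clause headed by 'notified'; c-commands the reflexive within its binding domain — allowed (Principle A).
— Isaac: object of the clause headed by 'defended'; does not c-command the reflexive — cannot bind it (Principle A).
— Marcus: possessor inside the subject DP of the clause headed by 'defended'; does not c-command the reflexive — cannot bind it (Principle A).
— Marcus' neighbor: subject of the clause headed by 'defended'; does not c-command the reflexive — cannot bind it (Principle A).
— Oscar: subject of the matrix clause; c-commands the reflexive but lies outside its binding domain — cannot bind it (Principle A).

Andre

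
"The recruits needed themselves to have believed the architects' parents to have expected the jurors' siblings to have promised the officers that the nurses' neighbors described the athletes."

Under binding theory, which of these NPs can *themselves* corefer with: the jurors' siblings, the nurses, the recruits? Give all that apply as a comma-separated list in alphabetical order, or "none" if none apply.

the recruits

*themselves* is a reflexive; Principle A requires it to be bound within its binding domain — the matrix clause.
— the jurors' siblings: subject of the clause headed by 'promised'; does not c-command the reflexive — cannot bind it (Principle A).
— the nurses: possessor inside the subject DP of the clause headed by 'described'; does not c-command the reflexive — cannot bind it (Principle A).
— the recruits: subject of the matrix clause; c-commands the reflexive within its binding domain — allowed (Principle A).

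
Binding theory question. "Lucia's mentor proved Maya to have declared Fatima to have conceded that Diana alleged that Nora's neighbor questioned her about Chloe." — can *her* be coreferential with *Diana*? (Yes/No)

Yes

*her* is a pronoun; Principle B requires it to be free in its binding domain — the clause headed by 'questioned'.
— Diana: subject of the clause headed by 'alleged'; c-commands the pronoun but lies outside its binding domain — allowed.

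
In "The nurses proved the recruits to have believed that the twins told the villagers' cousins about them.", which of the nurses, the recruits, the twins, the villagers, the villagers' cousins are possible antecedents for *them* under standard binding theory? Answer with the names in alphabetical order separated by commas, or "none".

*them* is a pronoun; Principle B requires it to be free in its binding domain — the clause headed by 'told'.
— the nurses: subject of the matrix clause; c-commands the pronoun but lies outside its binding domain — allowed.
— the recruits: subject of the clause headed by 'believed'; c-commands the pronoun but lies outside its binding domain — allowed.
— the twins: subject of the clause headed by 'told'; c-commands the pronoun within its binding domain — blocked (Principle B).
— the villagers: possessor inside the object DP of the clause headed by 'told'; does not c-command the pronoun — Principle B does not apply; allowed.
— the villagers' cousins: object of the clause headed by 'told'; c-commands the pronoun within its binding domain — blocked (Principle B).

the nurses, the recruits, the villagers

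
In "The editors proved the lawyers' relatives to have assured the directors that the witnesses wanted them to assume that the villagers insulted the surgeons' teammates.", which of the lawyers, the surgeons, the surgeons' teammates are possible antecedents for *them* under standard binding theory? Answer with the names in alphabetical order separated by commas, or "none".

the lawyers

*them* is a pronoun; Principle B requires it to be free in its binding domain — the clause headed by 'wanted'.
— the lawyers: possessor inside the subject DP of the clause headed by 'assured'; does not c-command the pronoun — Principle B does not apply; allowed.
— the surgeons: possessor inside the object DP of the clause headed by 'insulted'; is c-commanded by the pronoun; coreference would bind this R-expression — blocked (Principle C).
— the surgeons' teammates: object of the clause headed by 'insulted'; is c-commanded by the pronoun; coreference would bind this R-expression — blocked (Principle C).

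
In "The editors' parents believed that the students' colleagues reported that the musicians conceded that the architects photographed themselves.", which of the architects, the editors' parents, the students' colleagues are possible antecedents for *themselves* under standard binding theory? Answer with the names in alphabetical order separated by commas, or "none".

the architects

*themselves* is a reflexive; Principle A requires it to be bound within its binding domain — the clause headed by 'photographed'.
— the architects: subject of the clause headed by 'photographed'; c-commands the reflexive within its binding domain — allowed (Principle A).
— the editors' parents: subject of the matrix clause; c-commands the reflexive but lies outside its binding domain — cannot bind it (Principle A).
— the students' colleagues: subject of the clause headed by 'reported'; c-commands the reflexive but lies outside its binding domain — cannot bind it (Principle A).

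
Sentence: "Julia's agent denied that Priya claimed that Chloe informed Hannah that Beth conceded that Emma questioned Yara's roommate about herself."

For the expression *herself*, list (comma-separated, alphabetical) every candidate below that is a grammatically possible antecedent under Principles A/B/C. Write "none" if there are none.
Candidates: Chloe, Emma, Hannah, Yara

*herself* is a reflexive; Principle A requires it to be bound within its binding domain — the clause headed by 'questioned'.
— Chloe: subject of the clause headed by 'informed'; c-commands the reflexive but lies outside its binding domain — cannot bind it (Principle A).
— Emma: subject of the clause headed by 'questioned'; c-commands the reflexive within its binding domain — allowed (Principle A).
— Hannah: object of the clause headed by 'informed'; c-commands the reflexive but lies outside its binding domain — cannot bind it (Principle A).
— Yara: possessor inside the object DP of the clause headed by 'questioned'; does not c-command the reflexive — cannot bind it (Principle A).

Emma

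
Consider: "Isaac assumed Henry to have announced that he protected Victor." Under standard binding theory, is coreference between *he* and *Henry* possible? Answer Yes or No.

Yes

*Henry* is an R-expression; Principle C requires it to be free (not bound by any c-commanding expression).
— he: subject of the clause headed by 'protected'; the pronoun does not c-command the R-expression — coreference allowed.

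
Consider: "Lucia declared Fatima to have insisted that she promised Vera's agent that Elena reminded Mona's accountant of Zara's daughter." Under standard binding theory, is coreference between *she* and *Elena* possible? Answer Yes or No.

No

*Elena* is an R-expression; Principle C requires it to be free (not bound by any c-commanding expression).
— she: subject of the clause headed by 'promised'; the pronoun c-commands the R-expression — coreference blocked (Principle C).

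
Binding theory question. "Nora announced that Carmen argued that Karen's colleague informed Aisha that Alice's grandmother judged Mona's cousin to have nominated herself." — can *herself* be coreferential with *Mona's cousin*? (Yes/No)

*herself* is a reflexive; Principle A requires it to be bound within its binding domain — the clause headed by 'nominated'.
— Mona's cousin: subject of the clause headed by 'nominated'; c-commands the reflexive within its binding domain — allowed (Principle A).

Yes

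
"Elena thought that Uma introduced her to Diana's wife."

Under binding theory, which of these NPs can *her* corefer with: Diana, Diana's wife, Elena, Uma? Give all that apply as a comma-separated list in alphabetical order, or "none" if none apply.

Elena

*her* is a pronoun; Principle B requires it to be free in its binding domain — the clause headed by 'introduced'.
— Diana: possessor inside the second object DP of the clause headed by 'introduced'; is c-commanded by the pronoun; coreference would bind this R-expression — blocked (Principle C).
— Diana's wife: second object of the clause headed by 'introduced'; is c-commanded by the pronoun; coreference would bind this R-expression — blocked (Principle C).
— Elena: subject of the matrix clause; c-commands the pronoun but lies outside its binding domain — allowed.
— Uma: subject of the clause headed by 'introduced'; c-commands the pronoun within its binding domain — blocked (Principle B).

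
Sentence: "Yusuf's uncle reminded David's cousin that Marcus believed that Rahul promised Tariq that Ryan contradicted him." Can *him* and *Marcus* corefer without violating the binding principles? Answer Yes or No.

*Marcus* is an R-expression; Principle C requires it to be free (not bound by any c-commanding expression).
— him: object of the clause headed by 'contradicted'; the pronoun does not c-command the R-expression — coreference allowed.

Yes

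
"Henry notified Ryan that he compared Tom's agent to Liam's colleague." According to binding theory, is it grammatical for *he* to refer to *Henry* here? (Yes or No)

*Henry* is an R-expression; Principle C requires it to be free (not bound by any c-commanding expression).
— he: subject of the clause headed by 'compared'; the pronoun does not c-command the R-expression — coreference allowed.

Yes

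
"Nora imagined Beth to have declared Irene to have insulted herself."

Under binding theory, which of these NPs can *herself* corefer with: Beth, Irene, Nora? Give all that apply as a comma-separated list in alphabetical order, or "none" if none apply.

Irene

*herself* is a reflexive; Principle A requires it to be bound within its binding domain — the clause headed by 'insulted'.
— Beth: subject of the clause headed by 'declared'; c-commands the reflexive but lies outside its binding domain — cannot bind it (Principle A).
— Irene: subject of the clause headed by 'insulted'; c-commands the reflexive within its binding domain — allowed (Principle A).
— Nora: subject of the matrix clause; c-commands the reflexive but lies outside its binding domain — cannot bind it (Principle A).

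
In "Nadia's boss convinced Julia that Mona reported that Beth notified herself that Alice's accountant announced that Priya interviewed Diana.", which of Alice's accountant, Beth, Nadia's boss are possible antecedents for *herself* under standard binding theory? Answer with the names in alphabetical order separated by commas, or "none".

Beth

*herself* is a reflexive; Principle A requires it to be bound within its binding domain — the clause headed by 'notified'.
— Alice's accountant: subject of the clause headed by 'announced'; does not c-command the reflexive — cannot bind it (Principle A).
— Beth: subject of the clause headed by 'notified'; c-commands the reflexive within its binding domain — allowed (Principle A).
— Nadia's boss: subject of the matrix clause; c-commands the reflexive but lies outside its binding domain — cannot bind it (Principle A).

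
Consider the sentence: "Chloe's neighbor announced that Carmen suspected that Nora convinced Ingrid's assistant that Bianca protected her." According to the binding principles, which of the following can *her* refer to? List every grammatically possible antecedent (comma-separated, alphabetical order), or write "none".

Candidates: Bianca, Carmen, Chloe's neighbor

*her* is a pronoun; Principle B requires it to be free in its binding domain — the clause headed by 'protected'.
— Bianca: subject of the clause headed by 'protected'; c-commands the pronoun within its binding domain — blocked (Principle B).
— Carmen: subject of the clause headed by 'suspected'; c-commands the pronoun but lies outside its binding domain — allowed.
— Chloe's neighbor: subject of the matrix clause; c-commands the pronoun but lies outside its binding domain — allowed.

Carmen, Chloe's neighbor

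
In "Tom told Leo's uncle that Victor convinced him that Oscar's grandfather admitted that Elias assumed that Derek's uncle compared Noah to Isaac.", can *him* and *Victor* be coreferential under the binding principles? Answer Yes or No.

No

*Victor* is an R-expression; Principle C requires it to be free (not bound by any c-commanding expression).
— him: object of the clause headed by 'convinced'; the R-expression locally c-commands the pronoun — coreference blocked (Principle B on the pronoun).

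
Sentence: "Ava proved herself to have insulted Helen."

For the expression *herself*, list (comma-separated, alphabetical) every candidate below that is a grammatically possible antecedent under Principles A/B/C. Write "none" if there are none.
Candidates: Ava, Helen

*herself* is a reflexive; Principle A requires it to be bound within its binding domain — the matrix clause.
— Ava: subject of the matrix clause; c-commands the reflexive within its binding domain — allowed (Principle A).
— Helen: object of the clause headed by 'insulted'; does not c-command the reflexive — cannot bind it (Principle A).

Ava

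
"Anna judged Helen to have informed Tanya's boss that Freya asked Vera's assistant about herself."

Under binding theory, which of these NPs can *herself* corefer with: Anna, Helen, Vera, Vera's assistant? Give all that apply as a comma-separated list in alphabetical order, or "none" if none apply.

*herself* is a reflexive; Principle A requires it to be bound within its binding domain — the clause headed by 'asked'.
— Anna: subject of the matrix clause; c-commands the reflexive but lies outside its binding domain — cannot bind it (Principle A).
— Helen: subject of the clause headed by 'informed'; c-commands the reflexive but lies outside its binding domain — cannot bind it (Principle A).
— Vera: possessor inside the object DP of the clause headed by 'asked'; does not c-command the reflexive — cannot bind it (Principle A).
— Vera's assistant: object of the clause headed by 'asked'; c-commands the reflexive within its binding domain — allowed (Principle A).

Vera's assistant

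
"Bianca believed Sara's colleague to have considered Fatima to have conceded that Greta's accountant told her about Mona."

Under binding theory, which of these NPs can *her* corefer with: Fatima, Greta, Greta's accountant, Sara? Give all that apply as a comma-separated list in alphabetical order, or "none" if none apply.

*her* is a pronoun; Principle B requires it to be free in its binding domain — the clause headed by 'told'.
— Fatima: subject of the clause headed by 'conceded'; c-commands the pronoun but lies outside its binding domain — allowed.
— Greta: possessor inside the subject DP of the clause headed by 'told'; does not c-command the pronoun — Principle B does not apply; allowed.
— Greta's accountant: subject of the clause headed by 'told'; c-commands the pronoun within its binding domain — blocked (Principle B).
— Sara: possessor inside the subject DP of the clause headed by 'considered'; does not c-command the pronoun — Principle B does not apply; allowed.

Fatima, Greta, Sara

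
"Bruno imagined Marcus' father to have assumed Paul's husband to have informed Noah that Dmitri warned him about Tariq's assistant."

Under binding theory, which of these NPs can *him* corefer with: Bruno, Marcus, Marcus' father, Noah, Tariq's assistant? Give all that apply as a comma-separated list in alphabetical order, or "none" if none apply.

*him* is a pronoun; Principle B requires it to be free in its binding domain — the clause headed by 'warned'.
— Bruno: subject of the matrix clause; c-commands the pronoun but lies outside its binding domain — allowed.
— Marcus: possessor inside the subject DP of the clause headed by 'assumed'; does not c-command the pronoun — Principle B does not apply; allowed.
— Marcus' father: subject of the clause headed by 'assumed'; c-commands the pronoun but lies outside its binding domain — allowed.
— Noah: object of the clause headed by 'informed'; c-commands the pronoun but lies outside its binding domain — allowed.
— Tariq's assistant: second object of the clause headed by 'warned'; is c-commanded by the pronoun; coreference would bind this R-expression — blocked (Principle C).

Bruno, Marcus, Marcus' father, Noah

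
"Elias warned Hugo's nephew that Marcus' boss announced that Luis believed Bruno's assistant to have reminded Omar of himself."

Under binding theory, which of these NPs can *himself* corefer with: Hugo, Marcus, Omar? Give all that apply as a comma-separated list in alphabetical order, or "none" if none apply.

Omar

*himself* is a reflexive; Principle A requires it to be bound within its binding domain — the clause headed by 'reminded'.
— Hugo: possessor inside the object DP of the matrix clause; does not c-command the reflexive — cannot bind it (Principle A).
— Marcus: possessor inside the subject DP of the clause headed by 'announced'; does not c-command the reflexive — cannot bind it (Principle A).
— Omar: object of the clause headed by 'reminded'; c-commands the reflexive within its binding domain — allowed (Principle A).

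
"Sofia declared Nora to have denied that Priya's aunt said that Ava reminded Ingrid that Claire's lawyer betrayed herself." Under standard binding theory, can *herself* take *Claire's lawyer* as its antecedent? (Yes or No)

Yes

*herself* is a reflexive; Principle A requires it to be bound within its binding domain — the clause headed by 'betrayed'.
— Claire's lawyer: subject of the clause headed by 'betrayed'; c-commands the reflexive within its binding domain — allowed (Principle A).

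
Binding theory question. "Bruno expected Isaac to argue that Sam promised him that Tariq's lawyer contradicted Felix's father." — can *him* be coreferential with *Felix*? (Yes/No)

*him* is a pronoun; Principle B requires it to be free in its binding domain — the clause headed by 'promised'.
— Felix: possessor inside the object DP of the clause headed by 'contradicted'; is c-commanded by the pronoun; coreference would bind this R-expression — blocked (Principle C).

No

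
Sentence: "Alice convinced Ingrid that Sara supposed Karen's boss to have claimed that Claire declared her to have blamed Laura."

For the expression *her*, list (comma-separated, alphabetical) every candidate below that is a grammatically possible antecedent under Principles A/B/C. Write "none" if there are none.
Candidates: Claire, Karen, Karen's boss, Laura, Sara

Karen, Karen's boss, Sara

*her* is a pronoun; Principle B requires it to be free in its binding domain — the clause headed by 'declared'.
— Claire: subject of the clause headed by 'declared'; c-commands the pronoun within its binding domain — blocked (Principle B).
— Karen: possessor inside the subject DP of the clause headed by 'claimed'; does not c-command the pronoun — Principle B does not apply; allowed.
— Karen's boss: subject of the clause headed by 'claimed'; c-commands the pronoun but lies outside its binding domain — allowed.
— Laura: object of the clause headed by 'blamed'; is c-commanded by the pronoun; coreference would bind this R-expression — blocked (Principle C).
— Sara: subject of the clause headed by 'supposed'; c-commands the pronoun but lies outside its binding domain — allowed.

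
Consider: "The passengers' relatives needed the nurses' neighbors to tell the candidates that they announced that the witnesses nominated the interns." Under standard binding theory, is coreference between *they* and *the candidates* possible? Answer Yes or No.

*the candidates* is an R-expression; Principle C requires it to be free (not bound by any c-commanding expression).
— they: subject of the clause headed by 'announced'; the pronoun does not c-command the R-expression — coreference allowed.

Yes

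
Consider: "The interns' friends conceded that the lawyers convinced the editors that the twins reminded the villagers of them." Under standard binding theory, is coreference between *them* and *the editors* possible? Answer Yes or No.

Yes

*the editors* is an R-expression; Principle C requires it to be free (not bound by any c-commanding expression).
— them: second object of the clause headed by 'reminded'; the pronoun does not c-command the R-expression — coreference allowed.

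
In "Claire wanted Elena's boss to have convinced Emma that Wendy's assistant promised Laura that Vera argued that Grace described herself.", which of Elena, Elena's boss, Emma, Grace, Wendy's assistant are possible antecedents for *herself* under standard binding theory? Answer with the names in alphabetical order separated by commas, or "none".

*herself* is a reflexive; Principle A requires it to be bound within its binding domain — the clause headed by 'described'.
— Elena: possessor inside the subject DP of the clause headed by 'convinced'; does not c-command the reflexive — cannot bind it (Principle A).
— Elena's boss: subject of the clause headed by 'convinced'; c-commands the reflexive but lies outside its binding domain — cannot bind it (Principle A).
— Emma: object of the clause headed by 'convinced'; c-commands the reflexive but lies outside its binding domain — cannot bind it (Principle A).
— Grace: subject of the clause headed by 'described'; c-commands the reflexive within its binding domain — allowed (Principle A).
— Wendy's assistant: subject of the clause headed by 'promised'; c-commands the reflexive but lies outside its binding domain — cannot bind it (Principle A).

Grace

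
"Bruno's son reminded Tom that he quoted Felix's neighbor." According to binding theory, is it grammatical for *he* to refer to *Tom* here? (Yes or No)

Yes

*Tom* is an R-expression; Principle C requires it to be free (not bound by any c-commanding expression).
— he: subject of the clause headed by 'quoted'; the pronoun does not c-command the R-expression — coreference allowed.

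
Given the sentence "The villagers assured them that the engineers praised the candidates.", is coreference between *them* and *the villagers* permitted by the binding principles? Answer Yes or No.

*them* is a pronoun; Principle B requires it to be free in its binding domain — the matrix clause.
— the villagers: subject of the matrix clause; c-commands the pronoun within its binding domain — blocked (Principle B).

No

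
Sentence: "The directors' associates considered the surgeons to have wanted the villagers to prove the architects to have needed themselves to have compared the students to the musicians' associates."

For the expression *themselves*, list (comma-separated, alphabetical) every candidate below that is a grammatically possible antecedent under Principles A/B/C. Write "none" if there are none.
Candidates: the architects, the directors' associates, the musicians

the architects

*themselves* is a reflexive; Principle A requires it to be bound within its binding domain — the clause headed by 'needed'.
— the architects: subject of the clause headed by 'needed'; c-commands the reflexive within its binding domain — allowed (Principle A).
— the directors' associates: subject of the matrix clause; c-commands the reflexive but lies outside its binding domain — cannot bind it (Principle A).
— the musicians: possessor inside the second object DP of the clause headed by 'compared'; does not c-command the reflexive — cannot bind it (Principle A).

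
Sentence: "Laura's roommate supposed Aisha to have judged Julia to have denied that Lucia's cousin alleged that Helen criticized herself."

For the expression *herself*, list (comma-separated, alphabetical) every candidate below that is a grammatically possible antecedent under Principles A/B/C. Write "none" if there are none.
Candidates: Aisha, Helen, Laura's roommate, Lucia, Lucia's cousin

*herself* is a reflexive; Principle A requires it to be bound within its binding domain — the clause headed by 'criticized'.
— Aisha: subject of the clause headed by 'judged'; c-commands the reflexive but lies outside its binding domain — cannot bind it (Principle A).
— Helen: subject of the clause headed by 'criticized'; c-commands the reflexive within its binding domain — allowed (Principle A).
— Laura's roommate: subject of the matrix clause; c-commands the reflexive but lies outside its binding domain — cannot bind it (Principle A).
— Lucia: possessor inside the subject DP of the clause headed by 'alleged'; does not c-command the reflexive — cannot bind it (Principle A).
— Lucia's cousin: subject of the clause headed by 'alleged'; c-commands the reflexive but lies outside its binding domain — cannot bind it (Principle A).

Helen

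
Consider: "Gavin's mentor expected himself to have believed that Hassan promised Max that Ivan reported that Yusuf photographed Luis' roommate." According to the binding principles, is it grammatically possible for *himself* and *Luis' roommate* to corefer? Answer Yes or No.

No

*himself* is a reflexive; Principle A requires it to be bound within its binding domain — the matrix clause.
— Luis' roommate: object of the clause headed by 'photographed'; does not c-command the reflexive — cannot bind it (Principle A).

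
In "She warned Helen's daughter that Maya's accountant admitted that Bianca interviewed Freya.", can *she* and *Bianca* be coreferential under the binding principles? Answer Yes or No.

*Bianca* is an R-expression; Principle C requires it to be free (not bound by any c-commanding expression).
— she: subject of the matrix clause; the pronoun c-commands the R-expression — coreference blocked (Principle C).

No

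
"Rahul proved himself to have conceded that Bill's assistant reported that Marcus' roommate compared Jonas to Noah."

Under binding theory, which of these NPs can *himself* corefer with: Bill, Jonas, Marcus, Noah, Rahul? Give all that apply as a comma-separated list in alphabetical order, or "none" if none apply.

*himself* is a reflexive; Principle A requires it to be bound within its binding domain — the matrix clause.
— Bill: possessor inside the subject DP of the clause headed by 'reported'; does not c-command the reflexive — cannot bind it (Principle A).
— Jonas: object of the clause headed by 'compared'; does not c-command the reflexive — cannot bind it (Principle A).
— Marcus: possessor inside the subject DP of the clause headed by 'compared'; does not c-command the reflexive — cannot bind it (Principle A).
— Noah: second object of the clause headed by 'compared'; does not c-command the reflexive — cannot bind it (Principle A).
— Rahul: subject of the matrix clause; c-commands the reflexive within its binding domain — allowed (Principle A).

Rahul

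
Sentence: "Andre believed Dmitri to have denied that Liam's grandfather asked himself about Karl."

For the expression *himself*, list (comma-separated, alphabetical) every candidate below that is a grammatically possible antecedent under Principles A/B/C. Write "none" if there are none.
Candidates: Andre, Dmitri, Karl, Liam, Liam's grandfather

Liam's grandfather

*himself* is a reflexive; Principle A requires it to be bound within its binding domain — the clause headed by 'asked'.
— Andre: subject of the matrix clause; c-commands the reflexive but lies outside its binding domain — cannot bind it (Principle A).
— Dmitri: subject of the clause headed by 'denied'; c-commands the reflexive but lies outside its binding domain — cannot bind it (Principle A).
— Karl: second object of the clause headed by 'asked'; does not c-command the reflexive — cannot bind it (Principle A).
— Liam: possessor inside the subject DP of the clause headed by 'asked'; does not c-command the reflexive — cannot bind it (Principle A).
— Liam's grandfather: subject of the clause headed by 'asked'; c-commands the reflexive within its binding domain — allowed (Principle A).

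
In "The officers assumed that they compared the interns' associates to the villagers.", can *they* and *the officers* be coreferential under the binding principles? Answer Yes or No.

*the officers* is an R-expression; Principle C requires it to be free (not bound by any c-commanding expression).
— they: subject of the clause headed by 'compared'; the pronoun does not c-command the R-expression — coreference allowed.

Yes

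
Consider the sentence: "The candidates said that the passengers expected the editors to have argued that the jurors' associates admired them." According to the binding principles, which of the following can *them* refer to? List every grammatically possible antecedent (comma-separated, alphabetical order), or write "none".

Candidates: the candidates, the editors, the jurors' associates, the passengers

the candidates, the editors, the passengers

*them* is a pronoun; Principle B requires it to be free in its binding domain — the clause headed by 'admired'.
— the candidates: subject of the matrix clause; c-commands the pronoun but lies outside its binding domain — allowed.
— the editors: subject of the clause headed by 'argued'; c-commands the pronoun but lies outside its binding domain — allowed.
— the jurors' associates: subject of the clause headed by 'admired'; c-commands the pronoun within its binding domain — blocked (Principle B).
— the passengers: subject of the clause headed by 'expected'; c-commands the pronoun but lies outside its binding domain — allowed.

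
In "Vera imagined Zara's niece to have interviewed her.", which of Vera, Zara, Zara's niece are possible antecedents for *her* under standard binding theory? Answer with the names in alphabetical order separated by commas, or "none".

*her* is a pronoun; Principle B requires it to be free in its binding domain — the clause headed by 'interviewed'.
— Vera: subject of the matrix clause; c-commands the pronoun but lies outside its binding domain — allowed.
— Zara: possessor inside the subject DP of the clause headed by 'interviewed'; does not c-command the pronoun — Principle B does not apply; allowed.
— Zara's niece: subject of the clause headed by 'interviewed'; c-commands the pronoun within its binding domain — blocked (Principle B).

Vera, Zara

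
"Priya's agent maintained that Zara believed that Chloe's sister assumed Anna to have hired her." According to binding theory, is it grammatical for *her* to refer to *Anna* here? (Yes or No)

*Anna* is an R-expression; Principle C requires it to be free (not bound by any c-commanding expression).
— her: object of the clause headed by 'hired'; the R-expression locally c-commands the pronoun — coreference blocked (Principle B on the pronoun).

No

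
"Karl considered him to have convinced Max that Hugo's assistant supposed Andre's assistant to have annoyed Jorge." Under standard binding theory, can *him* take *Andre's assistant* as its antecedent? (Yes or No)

No

*him* is a pronoun; Principle B requires it to be free in its binding domain — the matrix clause.
— Andre's assistant: subject of the clause headed by 'annoyed'; is c-commanded by the pronoun; coreference would bind this R-expression — blocked (Principle C).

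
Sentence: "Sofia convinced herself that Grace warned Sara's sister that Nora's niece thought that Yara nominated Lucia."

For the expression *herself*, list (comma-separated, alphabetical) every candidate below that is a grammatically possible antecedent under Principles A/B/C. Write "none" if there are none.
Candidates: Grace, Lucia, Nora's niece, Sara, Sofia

Sofia

*herself* is a reflexive; Principle A requires it to be bound within its binding domain — the matrix clause.
— Grace: subject of the clause headed by 'warned'; does not c-command the reflexive — cannot bind it (Principle A).
— Lucia: object of the clause headed by 'nominated'; does not c-command the reflexive — cannot bind it (Principle A).
— Nora's niece: subject of the clause headed by 'thought'; does not c-command the reflexive — cannot bind it (Principle A).
— Sara: possessor inside the object DP of the clause headed by 'warned'; does not c-command the reflexive — cannot bind it (Principle A).
— Sofia: subject of the matrix clause; c-commands the reflexive within its binding domain — allowed (Principle A).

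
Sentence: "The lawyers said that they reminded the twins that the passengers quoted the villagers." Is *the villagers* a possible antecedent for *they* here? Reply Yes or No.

No

*they* is a pronoun; Principle B requires it to be free in its binding domain — the clause headed by 'reminded'.
— the villagers: object of the clause headed by 'quoted'; is c-commanded by the pronoun; coreference would bind this R-expression — blocked (Principle C).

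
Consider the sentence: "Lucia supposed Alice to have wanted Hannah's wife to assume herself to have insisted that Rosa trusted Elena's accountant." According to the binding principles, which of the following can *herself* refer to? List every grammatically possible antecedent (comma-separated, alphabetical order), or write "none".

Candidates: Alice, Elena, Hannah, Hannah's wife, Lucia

*herself* is a reflexive; Principle A requires it to be bound within its binding domain — the clause headed by 'assume'.
— Alice: subject of the clause headed by 'wanted'; c-commands the reflexive but lies outside its binding domain — cannot bind it (Principle A).
— Elena: possessor inside the object DP of the clause headed by 'trusted'; does not c-command the reflexive — cannot bind it (Principle A).
— Hannah: possessor inside the subject DP of the clause headed by 'assume'; does not c-command the reflexive — cannot bind it (Principle A).
— Hannah's wife: subject of the clause headed by 'assume'; c-commands the reflexive within its binding domain — allowed (Principle A).
— Lucia: subject of the matrix clause; c-commands the reflexive but lies outside its binding domain — cannot bind it (Principle A).

Hannah's wife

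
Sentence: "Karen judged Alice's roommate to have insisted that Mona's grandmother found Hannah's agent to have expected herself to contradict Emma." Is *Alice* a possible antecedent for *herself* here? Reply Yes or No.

*herself* is a reflexive; Principle A requires it to be bound within its binding domain — the clause headed by 'expected'.
— Alice: possessor inside the subject DP of the clause headed by 'insisted'; does not c-command the reflexive — cannot bind it (Principle A).

No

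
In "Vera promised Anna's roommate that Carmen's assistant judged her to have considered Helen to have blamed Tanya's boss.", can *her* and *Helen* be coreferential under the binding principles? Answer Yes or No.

No

*Helen* is an R-expression; Principle C requires it to be free (not bound by any c-commanding expression).
— her: subject of the clause headed by 'considered'; the pronoun c-commands the R-expression — coreference blocked (Principle C).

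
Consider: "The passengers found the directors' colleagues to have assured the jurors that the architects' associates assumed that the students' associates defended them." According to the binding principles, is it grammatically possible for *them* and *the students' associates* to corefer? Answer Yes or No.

*them* is a pronoun; Principle B requires it to be free in its binding domain — the clause headed by 'defended'.
— the students' associates: subject of the clause headed by 'defended'; c-commands the pronoun within its binding domain — blocked (Principle B).

No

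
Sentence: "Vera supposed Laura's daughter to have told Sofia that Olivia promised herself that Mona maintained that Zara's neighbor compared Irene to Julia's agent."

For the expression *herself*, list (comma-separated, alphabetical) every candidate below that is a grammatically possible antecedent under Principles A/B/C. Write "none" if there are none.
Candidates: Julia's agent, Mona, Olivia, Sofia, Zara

*herself* is a reflexive; Principle A requires it to be bound within its binding domain — the clause headed by 'promised'.
— Julia's agent: second object of the clause headed by 'compared'; does not c-command the reflexive — cannot bind it (Principle A).
— Mona: subject of the clause headed by 'maintained'; does not c-command the reflexive — cannot bind it (Principle A).
— Olivia: subject of the clause headed by 'promised'; c-commands the reflexive within its binding domain — allowed (Principle A).
— Sofia: object of the clause headed by 'told'; c-commands the reflexive but lies outside its binding domain — cannot bind it (Principle A).
— Zara: possessor inside the subject DP of the clause headed by 'compared'; does not c-command the reflexive — cannot bind it (Principle A).

Olivia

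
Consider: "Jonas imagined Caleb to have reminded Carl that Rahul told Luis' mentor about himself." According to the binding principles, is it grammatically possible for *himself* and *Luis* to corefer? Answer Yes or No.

No

*himself* is a reflexive; Principle A requires it to be bound within its binding domain — the clause headed by 'told'.
— Luis: possessor inside the object DP of the clause headed by 'told'; does not c-command the reflexive — cannot bind it (Principle A).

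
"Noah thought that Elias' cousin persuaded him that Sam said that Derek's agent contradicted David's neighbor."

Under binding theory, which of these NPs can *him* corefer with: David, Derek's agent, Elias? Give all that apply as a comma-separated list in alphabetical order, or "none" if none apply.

*him* is a pronoun; Principle B requires it to be free in its binding domain — the clause headed by 'persuaded'.
— David: possessor inside the object DP of the clause headed by 'contradicted'; is c-commanded by the pronoun; coreference would bind this R-expression — blocked (Principle C).
— Derek's agent: subject of the clause headed by 'contradicted'; is c-commanded by the pronoun; coreference would bind this R-expression — blocked (Principle C).
— Elias: possessor inside the subject DP of the clause headed by 'persuaded'; does not c-command the pronoun — Principle B does not apply; allowed.

Elias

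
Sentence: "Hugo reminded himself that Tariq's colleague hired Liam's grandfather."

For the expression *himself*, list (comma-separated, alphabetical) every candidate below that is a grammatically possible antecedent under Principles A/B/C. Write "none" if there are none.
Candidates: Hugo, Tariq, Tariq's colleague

*himself* is a reflexive; Principle A requires it to be bound within its binding domain — the matrix clause.
— Hugo: subject of the matrix clause; c-commands the reflexive within its binding domain — allowed (Principle A).
— Tariq: possessor inside the subject DP of the clause headed by 'hired'; does not c-command the reflexive — cannot bind it (Principle A).
— Tariq's colleague: subject of the clause headed by 'hired'; does not c-command the reflexive — cannot bind it (Principle A).

Hugo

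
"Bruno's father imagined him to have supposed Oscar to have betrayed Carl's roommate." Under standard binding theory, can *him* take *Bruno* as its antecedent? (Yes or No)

Yes

*him* is a pronoun; Principle B requires it to be free in its binding domain — the matrix clause.
— Bruno: possessor inside the subject DP of the matrix clause; does not c-command the pronoun — Principle B does not apply; allowed.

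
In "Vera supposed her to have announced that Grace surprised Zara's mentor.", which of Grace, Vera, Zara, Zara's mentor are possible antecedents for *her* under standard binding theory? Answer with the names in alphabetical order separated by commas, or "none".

none

*her* is a pronoun; Principle B requires it to be free in its binding domain — the matrix clause.
— Grace: subject of the clause headed by 'surprised'; is c-commanded by the pronoun; coreference would bind this R-expression — blocked (Principle C).
— Vera: subject of the matrix clause; c-commands the pronoun within its binding domain — blocked (Principle B).
— Zara: possessor inside the object DP of the clause headed by 'surprised'; is c-commanded by the pronoun; coreference would bind this R-expression — blocked (Principle C).
— Zara's mentor: object of the clause headed by 'surprised'; is c-commanded by the pronoun; coreference would bind this R-expression — blocked (Principle C).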